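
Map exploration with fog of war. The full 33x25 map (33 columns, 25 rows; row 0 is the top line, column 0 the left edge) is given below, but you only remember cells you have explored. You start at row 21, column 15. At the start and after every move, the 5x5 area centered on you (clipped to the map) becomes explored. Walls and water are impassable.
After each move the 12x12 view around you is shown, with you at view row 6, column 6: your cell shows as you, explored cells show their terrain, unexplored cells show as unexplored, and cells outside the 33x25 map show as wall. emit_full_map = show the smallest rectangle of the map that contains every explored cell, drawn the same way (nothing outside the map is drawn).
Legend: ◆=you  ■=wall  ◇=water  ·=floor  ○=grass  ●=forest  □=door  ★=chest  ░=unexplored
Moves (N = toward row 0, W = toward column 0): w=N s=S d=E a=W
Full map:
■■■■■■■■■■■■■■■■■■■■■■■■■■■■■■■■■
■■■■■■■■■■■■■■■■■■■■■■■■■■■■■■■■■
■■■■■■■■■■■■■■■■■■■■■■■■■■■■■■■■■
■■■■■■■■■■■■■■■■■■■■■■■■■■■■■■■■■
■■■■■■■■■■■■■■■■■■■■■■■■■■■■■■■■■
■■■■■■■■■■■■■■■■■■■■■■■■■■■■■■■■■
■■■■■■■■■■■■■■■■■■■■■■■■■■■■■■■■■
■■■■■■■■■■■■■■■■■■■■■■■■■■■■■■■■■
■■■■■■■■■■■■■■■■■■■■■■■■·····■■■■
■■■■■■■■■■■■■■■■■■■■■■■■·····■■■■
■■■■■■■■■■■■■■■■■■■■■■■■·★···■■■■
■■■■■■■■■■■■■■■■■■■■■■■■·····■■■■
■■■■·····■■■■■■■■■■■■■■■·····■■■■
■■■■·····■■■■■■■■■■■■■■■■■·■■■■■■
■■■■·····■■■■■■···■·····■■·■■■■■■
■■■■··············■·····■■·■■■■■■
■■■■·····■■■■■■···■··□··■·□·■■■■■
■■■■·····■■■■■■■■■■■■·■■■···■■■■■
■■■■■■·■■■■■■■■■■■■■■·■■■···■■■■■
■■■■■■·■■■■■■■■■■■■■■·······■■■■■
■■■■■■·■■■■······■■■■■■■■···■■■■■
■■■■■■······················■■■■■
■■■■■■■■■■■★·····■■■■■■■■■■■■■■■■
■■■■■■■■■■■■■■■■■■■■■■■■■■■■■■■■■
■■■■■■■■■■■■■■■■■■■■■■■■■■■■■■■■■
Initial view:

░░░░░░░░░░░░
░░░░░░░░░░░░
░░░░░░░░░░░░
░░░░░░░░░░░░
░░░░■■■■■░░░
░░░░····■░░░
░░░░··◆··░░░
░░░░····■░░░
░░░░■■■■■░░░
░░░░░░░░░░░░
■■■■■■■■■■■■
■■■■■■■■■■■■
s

░░░░░░░░░░░░
░░░░░░░░░░░░
░░░░░░░░░░░░
░░░░■■■■■░░░
░░░░····■░░░
░░░░·····░░░
░░░░··◆·■░░░
░░░░■■■■■░░░
░░░░■■■■■░░░
■■■■■■■■■■■■
■■■■■■■■■■■■
■■■■■■■■■■■■

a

░░░░░░░░░░░░
░░░░░░░░░░░░
░░░░░░░░░░░░
░░░░░■■■■■░░
░░░░·····■░░
░░░░······░░
░░░░··◆··■░░
░░░░■■■■■■░░
░░░░■■■■■■░░
■■■■■■■■■■■■
■■■■■■■■■■■■
■■■■■■■■■■■■

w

░░░░░░░░░░░░
░░░░░░░░░░░░
░░░░░░░░░░░░
░░░░░░░░░░░░
░░░░■■■■■■░░
░░░░·····■░░
░░░░··◆···░░
░░░░·····■░░
░░░░■■■■■■░░
░░░░■■■■■■░░
■■■■■■■■■■■■
■■■■■■■■■■■■

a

░░░░░░░░░░░░
░░░░░░░░░░░░
░░░░░░░░░░░░
░░░░░░░░░░░░
░░░░■■■■■■■░
░░░░······■░
░░░░··◆····░
░░░░★·····■░
░░░░■■■■■■■░
░░░░░■■■■■■░
■■■■■■■■■■■■
■■■■■■■■■■■■

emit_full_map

■■■■■■■
······■
··◆····
★·····■
■■■■■■■
░■■■■■■

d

░░░░░░░░░░░░
░░░░░░░░░░░░
░░░░░░░░░░░░
░░░░░░░░░░░░
░░░■■■■■■■░░
░░░······■░░
░░░···◆···░░
░░░★·····■░░
░░░■■■■■■■░░
░░░░■■■■■■░░
■■■■■■■■■■■■
■■■■■■■■■■■■

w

░░░░░░░░░░░░
░░░░░░░░░░░░
░░░░░░░░░░░░
░░░░░░░░░░░░
░░░░■■■■■░░░
░░░■■■■■■■░░
░░░···◆··■░░
░░░·······░░
░░░★·····■░░
░░░■■■■■■■░░
░░░░■■■■■■░░
■■■■■■■■■■■■

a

░░░░░░░░░░░░
░░░░░░░░░░░░
░░░░░░░░░░░░
░░░░░░░░░░░░
░░░░■■■■■■░░
░░░░■■■■■■■░
░░░░··◆···■░
░░░░·······░
░░░░★·····■░
░░░░■■■■■■■░
░░░░░■■■■■■░
■■■■■■■■■■■■

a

░░░░░░░░░░░░
░░░░░░░░░░░░
░░░░░░░░░░░░
░░░░░░░░░░░░
░░░░■■■■■■■░
░░░░■■■■■■■■
░░░░■·◆····■
░░░░········
░░░░■★·····■
░░░░░■■■■■■■
░░░░░░■■■■■■
■■■■■■■■■■■■

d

░░░░░░░░░░░░
░░░░░░░░░░░░
░░░░░░░░░░░░
░░░░░░░░░░░░
░░░■■■■■■■░░
░░░■■■■■■■■░
░░░■··◆···■░
░░░········░
░░░■★·····■░
░░░░■■■■■■■░
░░░░░■■■■■■░
■■■■■■■■■■■■

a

░░░░░░░░░░░░
░░░░░░░░░░░░
░░░░░░░░░░░░
░░░░░░░░░░░░
░░░░■■■■■■■░
░░░░■■■■■■■■
░░░░■·◆····■
░░░░········
░░░░■★·····■
░░░░░■■■■■■■
░░░░░░■■■■■■
■■■■■■■■■■■■

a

░░░░░░░░░░░░
░░░░░░░░░░░░
░░░░░░░░░░░░
░░░░░░░░░░░░
░░░░■■■■■■■■
░░░░■■■■■■■■
░░░░■■◆·····
░░░░········
░░░░■■★·····
░░░░░░■■■■■■
░░░░░░░■■■■■
■■■■■■■■■■■■

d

░░░░░░░░░░░░
░░░░░░░░░░░░
░░░░░░░░░░░░
░░░░░░░░░░░░
░░░■■■■■■■■░
░░░■■■■■■■■■
░░░■■·◆····■
░░░·········
░░░■■★·····■
░░░░░■■■■■■■
░░░░░░■■■■■■
■■■■■■■■■■■■

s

░░░░░░░░░░░░
░░░░░░░░░░░░
░░░░░░░░░░░░
░░░■■■■■■■■░
░░░■■■■■■■■■
░░░■■······■
░░░···◆·····
░░░■■★·····■
░░░░■■■■■■■■
░░░░░░■■■■■■
■■■■■■■■■■■■
■■■■■■■■■■■■

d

░░░░░░░░░░░░
░░░░░░░░░░░░
░░░░░░░░░░░░
░░■■■■■■■■░░
░░■■■■■■■■■░
░░■■······■░
░░····◆····░
░░■■★·····■░
░░░■■■■■■■■░
░░░░░■■■■■■░
■■■■■■■■■■■■
■■■■■■■■■■■■

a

░░░░░░░░░░░░
░░░░░░░░░░░░
░░░░░░░░░░░░
░░░■■■■■■■■░
░░░■■■■■■■■■
░░░■■······■
░░░···◆·····
░░░■■★·····■
░░░░■■■■■■■■
░░░░░░■■■■■■
■■■■■■■■■■■■
■■■■■■■■■■■■

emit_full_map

■■■■■■■■░
■■■■■■■■■
■■······■
···◆·····
■■★·····■
░■■■■■■■■
░░░■■■■■■

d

░░░░░░░░░░░░
░░░░░░░░░░░░
░░░░░░░░░░░░
░░■■■■■■■■░░
░░■■■■■■■■■░
░░■■······■░
░░····◆····░
░░■■★·····■░
░░░■■■■■■■■░
░░░░░■■■■■■░
■■■■■■■■■■■■
■■■■■■■■■■■■


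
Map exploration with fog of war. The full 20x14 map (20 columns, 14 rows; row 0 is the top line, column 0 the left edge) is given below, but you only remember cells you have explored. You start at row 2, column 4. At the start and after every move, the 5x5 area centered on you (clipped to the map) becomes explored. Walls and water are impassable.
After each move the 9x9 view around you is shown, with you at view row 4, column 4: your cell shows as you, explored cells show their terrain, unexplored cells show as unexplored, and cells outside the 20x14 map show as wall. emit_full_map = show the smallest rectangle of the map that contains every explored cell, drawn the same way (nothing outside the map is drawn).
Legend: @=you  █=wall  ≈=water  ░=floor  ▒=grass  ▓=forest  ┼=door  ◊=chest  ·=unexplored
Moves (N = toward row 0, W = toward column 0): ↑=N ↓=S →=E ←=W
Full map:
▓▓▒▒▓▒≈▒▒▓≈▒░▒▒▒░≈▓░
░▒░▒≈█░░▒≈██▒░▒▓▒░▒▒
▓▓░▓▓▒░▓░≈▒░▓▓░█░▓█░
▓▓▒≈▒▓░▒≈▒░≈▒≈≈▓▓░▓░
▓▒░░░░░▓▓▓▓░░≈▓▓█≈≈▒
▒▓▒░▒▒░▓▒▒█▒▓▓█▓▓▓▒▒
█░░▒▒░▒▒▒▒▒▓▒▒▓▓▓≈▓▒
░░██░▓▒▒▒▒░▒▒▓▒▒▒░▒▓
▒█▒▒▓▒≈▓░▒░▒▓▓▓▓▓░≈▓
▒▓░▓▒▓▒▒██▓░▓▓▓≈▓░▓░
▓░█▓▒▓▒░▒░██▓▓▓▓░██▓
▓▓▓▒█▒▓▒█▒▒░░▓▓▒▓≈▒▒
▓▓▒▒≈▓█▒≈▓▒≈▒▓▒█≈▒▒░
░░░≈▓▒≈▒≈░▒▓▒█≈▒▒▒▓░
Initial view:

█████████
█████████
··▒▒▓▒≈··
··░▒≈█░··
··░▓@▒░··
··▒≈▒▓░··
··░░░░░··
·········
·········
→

█████████
█████████
·▒▒▓▒≈▒··
·░▒≈█░░··
·░▓▓@░▓··
·▒≈▒▓░▒··
·░░░░░▓··
·········
·········

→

█████████
█████████
▒▒▓▒≈▒▒··
░▒≈█░░▒··
░▓▓▒@▓░··
▒≈▒▓░▒≈··
░░░░░▓▓··
·········
·········

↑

█████████
█████████
█████████
▒▒▓▒≈▒▒··
░▒≈█@░▒··
░▓▓▒░▓░··
▒≈▒▓░▒≈··
░░░░░▓▓··
·········

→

█████████
█████████
█████████
▒▓▒≈▒▒▓··
▒≈█░@▒≈··
▓▓▒░▓░≈··
≈▒▓░▒≈▒··
░░░░▓▓···
·········

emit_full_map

▒▒▓▒≈▒▒▓
░▒≈█░@▒≈
░▓▓▒░▓░≈
▒≈▒▓░▒≈▒
░░░░░▓▓·

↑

█████████
█████████
█████████
█████████
▒▓▒≈@▒▓··
▒≈█░░▒≈··
▓▓▒░▓░≈··
≈▒▓░▒≈▒··
░░░░▓▓···

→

█████████
█████████
█████████
█████████
▓▒≈▒@▓≈··
≈█░░▒≈█··
▓▒░▓░≈▒··
▒▓░▒≈▒···
░░░▓▓····

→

█████████
█████████
█████████
█████████
▒≈▒▒@≈▒··
█░░▒≈██··
▒░▓░≈▒░··
▓░▒≈▒····
░░▓▓·····

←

█████████
█████████
█████████
█████████
▓▒≈▒@▓≈▒·
≈█░░▒≈██·
▓▒░▓░≈▒░·
▒▓░▒≈▒···
░░░▓▓····

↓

█████████
█████████
█████████
▓▒≈▒▒▓≈▒·
≈█░░@≈██·
▓▒░▓░≈▒░·
▒▓░▒≈▒░··
░░░▓▓····
·········

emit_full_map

▒▒▓▒≈▒▒▓≈▒
░▒≈█░░@≈██
░▓▓▒░▓░≈▒░
▒≈▒▓░▒≈▒░·
░░░░░▓▓···

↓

█████████
█████████
▓▒≈▒▒▓≈▒·
≈█░░▒≈██·
▓▒░▓@≈▒░·
▒▓░▒≈▒░··
░░░▓▓▓▓··
·········
·········

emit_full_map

▒▒▓▒≈▒▒▓≈▒
░▒≈█░░▒≈██
░▓▓▒░▓@≈▒░
▒≈▒▓░▒≈▒░·
░░░░░▓▓▓▓·


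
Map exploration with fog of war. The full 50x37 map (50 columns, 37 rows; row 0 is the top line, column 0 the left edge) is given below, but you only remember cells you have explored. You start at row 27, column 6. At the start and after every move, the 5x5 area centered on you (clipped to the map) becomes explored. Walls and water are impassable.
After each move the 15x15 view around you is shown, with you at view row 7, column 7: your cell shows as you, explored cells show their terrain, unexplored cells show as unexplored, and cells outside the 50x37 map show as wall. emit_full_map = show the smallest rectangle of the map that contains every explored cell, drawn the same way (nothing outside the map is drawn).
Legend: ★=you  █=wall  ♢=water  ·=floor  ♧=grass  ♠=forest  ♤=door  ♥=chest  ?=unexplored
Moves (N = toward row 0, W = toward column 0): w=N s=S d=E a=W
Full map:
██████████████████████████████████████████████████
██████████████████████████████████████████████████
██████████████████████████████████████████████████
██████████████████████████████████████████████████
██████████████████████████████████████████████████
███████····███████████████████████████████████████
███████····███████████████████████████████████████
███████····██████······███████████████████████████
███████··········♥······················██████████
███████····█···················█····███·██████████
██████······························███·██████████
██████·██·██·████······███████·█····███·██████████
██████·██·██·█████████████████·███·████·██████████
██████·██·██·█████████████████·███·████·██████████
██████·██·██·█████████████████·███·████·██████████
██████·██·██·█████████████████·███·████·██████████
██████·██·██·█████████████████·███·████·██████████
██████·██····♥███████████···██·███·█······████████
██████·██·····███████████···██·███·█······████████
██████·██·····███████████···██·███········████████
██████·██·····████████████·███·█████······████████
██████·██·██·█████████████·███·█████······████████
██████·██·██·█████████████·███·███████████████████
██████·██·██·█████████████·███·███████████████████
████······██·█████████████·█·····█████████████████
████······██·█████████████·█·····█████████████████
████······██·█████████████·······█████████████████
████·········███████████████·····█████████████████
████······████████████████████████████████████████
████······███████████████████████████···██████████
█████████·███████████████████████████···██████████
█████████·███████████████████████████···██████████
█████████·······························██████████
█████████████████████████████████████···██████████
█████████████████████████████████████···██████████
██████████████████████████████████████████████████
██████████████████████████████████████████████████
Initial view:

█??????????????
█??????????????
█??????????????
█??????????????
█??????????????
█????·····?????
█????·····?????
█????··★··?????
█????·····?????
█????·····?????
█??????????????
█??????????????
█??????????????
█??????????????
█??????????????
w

█??????????????
█??????????????
█??????????????
█??????????????
█??????????????
█????·····?????
█????·····?????
█????··★··?????
█????·····?????
█????·····?????
█????·····?????
█??????????????
█??????????????
█??????????????
█??????????????

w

█??????????????
█??????????????
█??????????????
█??????????????
█??????????????
█????██·██?????
█????·····?????
█????··★··?????
█????·····?????
█????·····?????
█????·····?????
█????·····?????
█??????????????
█??????????????
█??????????????

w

█??????????????
█??????????????
█??????????????
█??????????????
█??????????????
█????██·██?????
█????██·██?????
█????··★··?????
█????·····?????
█????·····?????
█????·····?????
█????·····?????
█????·····?????
█??????????????
█??????????????

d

???????????????
???????????????
???????????????
???????????????
???????????????
????██·██·?????
????██·██·?????
????···★··?????
????······?????
????······?????
????·····??????
????·····??????
????·····??????
???????????????
???????????????

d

???????????????
???????????????
???????????????
???????????????
???????????????
???██·██·█?????
???██·██·█?????
???····★·█?????
???······█?????
???······█?????
???·····???????
???·····???????
???·····???????
???????????????
???????????????

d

???????????????
???????????????
???????????????
???????????????
???????????????
??██·██·██?????
??██·██·██?????
??·····★██?????
??······██?????
??······██?????
??·····????????
??·····????????
??·····????????
???????????????
???????????????

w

???????????????
???????????????
???????????????
???????????????
???????????????
?????██·██?????
??██·██·██?????
??██·██★██?????
??······██?????
??······██?????
??······██?????
??·····????????
??·····????????
??·····????????
???????????????

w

???????????????
???????????????
???????????????
???????????????
???????????????
?????██···?????
?????██·██?????
??██·██★██?????
??██·██·██?????
??······██?????
??······██?????
??······██?????
??·····????????
??·····????????
??·····????????

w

???????????????
???????????????
???????????????
???????????????
???????????????
?????██···?????
?????██···?????
?????██★██?????
??██·██·██?????
??██·██·██?????
??······██?????
??······██?????
??······██?????
??·····????????
??·····????????

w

???????????????
???????????????
???????????????
???????????????
???????????????
?????██···?????
?????██···?????
?????██★··?????
?????██·██?????
??██·██·██?????
??██·██·██?????
??······██?????
??······██?????
??······██?????
??·····????????

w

???????????????
???????????????
???????????????
???????????????
???????????????
?????██···?????
?????██···?????
?????██★··?????
?????██···?????
?????██·██?????
??██·██·██?????
??██·██·██?????
??······██?????
??······██?????
??······██?????

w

???????????????
???????????????
???????????????
???????????????
???????????????
?????██·██?????
?????██···?????
?????██★··?????
?????██···?????
?????██···?????
?????██·██?????
??██·██·██?????
??██·██·██?????
??······██?????
??······██?????

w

???????????????
???????????????
???????????????
???????????????
???????????????
?????██·██?????
?????██·██?????
?????██★··?????
?????██···?????
?????██···?????
?????██···?????
?????██·██?????
??██·██·██?????
??██·██·██?????
??······██?????

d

???????????????
???????????????
???????????????
???????????????
???????????????
????██·██·?????
????██·██·?????
????██·★··?????
????██····?????
????██····?????
????██···??????
????██·██??????
?██·██·██??????
?██·██·██??????
?······██??????

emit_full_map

???██·██·
???██·██·
???██·★··
???██····
???██····
???██···?
???██·██?
██·██·██?
██·██·██?
······██?
······██?
······██?
·····????
·····????
·····????


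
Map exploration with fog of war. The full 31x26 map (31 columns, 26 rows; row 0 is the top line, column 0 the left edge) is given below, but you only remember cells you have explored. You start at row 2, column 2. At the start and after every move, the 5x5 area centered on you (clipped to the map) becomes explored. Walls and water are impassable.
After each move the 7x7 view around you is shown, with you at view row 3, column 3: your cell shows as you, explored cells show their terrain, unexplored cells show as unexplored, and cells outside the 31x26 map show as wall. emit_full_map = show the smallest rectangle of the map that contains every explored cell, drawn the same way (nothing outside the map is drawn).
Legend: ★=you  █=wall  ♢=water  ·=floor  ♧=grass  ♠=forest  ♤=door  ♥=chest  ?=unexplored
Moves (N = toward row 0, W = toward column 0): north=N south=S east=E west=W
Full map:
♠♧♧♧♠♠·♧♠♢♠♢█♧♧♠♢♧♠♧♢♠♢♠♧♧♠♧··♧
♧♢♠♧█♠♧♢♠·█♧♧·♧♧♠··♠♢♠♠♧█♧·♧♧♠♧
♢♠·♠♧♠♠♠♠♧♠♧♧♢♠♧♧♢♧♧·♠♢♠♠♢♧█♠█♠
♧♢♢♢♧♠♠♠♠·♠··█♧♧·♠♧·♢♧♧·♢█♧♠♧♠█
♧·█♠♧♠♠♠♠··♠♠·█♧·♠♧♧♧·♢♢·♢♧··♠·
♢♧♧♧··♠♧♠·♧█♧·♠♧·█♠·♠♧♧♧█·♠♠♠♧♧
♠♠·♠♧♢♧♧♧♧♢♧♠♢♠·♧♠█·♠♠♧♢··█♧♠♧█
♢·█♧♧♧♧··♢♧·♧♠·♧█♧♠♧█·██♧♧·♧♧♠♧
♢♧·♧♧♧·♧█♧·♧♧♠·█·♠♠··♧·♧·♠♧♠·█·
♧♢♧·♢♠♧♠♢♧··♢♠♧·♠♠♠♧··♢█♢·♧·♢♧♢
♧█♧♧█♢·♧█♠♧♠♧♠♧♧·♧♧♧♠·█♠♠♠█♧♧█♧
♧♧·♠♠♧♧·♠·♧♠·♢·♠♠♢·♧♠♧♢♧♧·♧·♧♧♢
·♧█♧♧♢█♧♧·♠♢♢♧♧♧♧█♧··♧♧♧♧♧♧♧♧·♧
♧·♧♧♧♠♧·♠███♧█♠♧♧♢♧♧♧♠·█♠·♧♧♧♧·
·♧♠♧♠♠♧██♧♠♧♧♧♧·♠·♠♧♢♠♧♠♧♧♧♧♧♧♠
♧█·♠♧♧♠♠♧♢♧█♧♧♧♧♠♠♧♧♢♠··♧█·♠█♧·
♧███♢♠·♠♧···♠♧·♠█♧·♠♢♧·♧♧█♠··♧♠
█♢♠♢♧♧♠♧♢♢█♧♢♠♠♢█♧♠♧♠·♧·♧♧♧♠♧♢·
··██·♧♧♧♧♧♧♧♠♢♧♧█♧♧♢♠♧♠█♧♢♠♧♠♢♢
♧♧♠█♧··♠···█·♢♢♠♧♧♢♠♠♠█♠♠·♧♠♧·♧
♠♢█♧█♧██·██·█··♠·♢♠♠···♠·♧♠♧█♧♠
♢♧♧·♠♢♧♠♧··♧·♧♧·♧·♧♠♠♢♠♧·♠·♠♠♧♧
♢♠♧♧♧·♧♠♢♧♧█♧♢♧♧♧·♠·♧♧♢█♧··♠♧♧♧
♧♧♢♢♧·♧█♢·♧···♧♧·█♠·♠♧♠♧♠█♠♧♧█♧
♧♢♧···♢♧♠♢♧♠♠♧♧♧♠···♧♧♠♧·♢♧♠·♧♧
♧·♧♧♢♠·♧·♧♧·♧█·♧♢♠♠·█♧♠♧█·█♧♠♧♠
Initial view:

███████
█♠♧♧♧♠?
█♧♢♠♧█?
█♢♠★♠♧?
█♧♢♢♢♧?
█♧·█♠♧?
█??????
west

███████
██♠♧♧♧♠
██♧♢♠♧█
██♢★·♠♧
██♧♢♢♢♧
██♧·█♠♧
██?????

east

███████
█♠♧♧♧♠?
█♧♢♠♧█?
█♢♠★♠♧?
█♧♢♢♢♧?
█♧·█♠♧?
█??????

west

███████
██♠♧♧♧♠
██♧♢♠♧█
██♢★·♠♧
██♧♢♢♢♧
██♧·█♠♧
██?????

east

███████
█♠♧♧♧♠?
█♧♢♠♧█?
█♢♠★♠♧?
█♧♢♢♢♧?
█♧·█♠♧?
█??????

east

███████
♠♧♧♧♠♠?
♧♢♠♧█♠?
♢♠·★♧♠?
♧♢♢♢♧♠?
♧·█♠♧♠?
???????

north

███████
███████
♠♧♧♧♠♠?
♧♢♠★█♠?
♢♠·♠♧♠?
♧♢♢♢♧♠?
♧·█♠♧♠?

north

███████
███████
███████
♠♧♧★♠♠?
♧♢♠♧█♠?
♢♠·♠♧♠?
♧♢♢♢♧♠?

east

███████
███████
███████
♧♧♧★♠·?
♢♠♧█♠♧?
♠·♠♧♠♠?
♢♢♢♧♠??

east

███████
███████
███████
♧♧♠★·♧?
♠♧█♠♧♢?
·♠♧♠♠♠?
♢♢♧♠???

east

███████
███████
███████
♧♠♠★♧♠?
♧█♠♧♢♠?
♠♧♠♠♠♠?
♢♧♠????

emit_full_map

♠♧♧♧♠♠★♧♠
♧♢♠♧█♠♧♢♠
♢♠·♠♧♠♠♠♠
♧♢♢♢♧♠???
♧·█♠♧♠???

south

███████
███████
♧♠♠·♧♠?
♧█♠★♢♠?
♠♧♠♠♠♠?
♢♧♠♠♠♠?
♠♧♠????

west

███████
███████
♧♧♠♠·♧♠
♠♧█★♧♢♠
·♠♧♠♠♠♠
♢♢♧♠♠♠♠
█♠♧♠???

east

███████
███████
♧♠♠·♧♠?
♧█♠★♢♠?
♠♧♠♠♠♠?
♢♧♠♠♠♠?
♠♧♠????

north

███████
███████
███████
♧♠♠★♧♠?
♧█♠♧♢♠?
♠♧♠♠♠♠?
♢♧♠♠♠♠?

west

███████
███████
███████
♧♧♠★·♧♠
♠♧█♠♧♢♠
·♠♧♠♠♠♠
♢♢♧♠♠♠♠

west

███████
███████
███████
♧♧♧★♠·♧
♢♠♧█♠♧♢
♠·♠♧♠♠♠
♢♢♢♧♠♠♠

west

███████
███████
███████
♠♧♧★♠♠·
♧♢♠♧█♠♧
♢♠·♠♧♠♠
♧♢♢♢♧♠♠

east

███████
███████
███████
♧♧♧★♠·♧
♢♠♧█♠♧♢
♠·♠♧♠♠♠
♢♢♢♧♠♠♠

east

███████
███████
███████
♧♧♠★·♧♠
♠♧█♠♧♢♠
·♠♧♠♠♠♠
♢♢♧♠♠♠♠

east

███████
███████
███████
♧♠♠★♧♠?
♧█♠♧♢♠?
♠♧♠♠♠♠?
♢♧♠♠♠♠?


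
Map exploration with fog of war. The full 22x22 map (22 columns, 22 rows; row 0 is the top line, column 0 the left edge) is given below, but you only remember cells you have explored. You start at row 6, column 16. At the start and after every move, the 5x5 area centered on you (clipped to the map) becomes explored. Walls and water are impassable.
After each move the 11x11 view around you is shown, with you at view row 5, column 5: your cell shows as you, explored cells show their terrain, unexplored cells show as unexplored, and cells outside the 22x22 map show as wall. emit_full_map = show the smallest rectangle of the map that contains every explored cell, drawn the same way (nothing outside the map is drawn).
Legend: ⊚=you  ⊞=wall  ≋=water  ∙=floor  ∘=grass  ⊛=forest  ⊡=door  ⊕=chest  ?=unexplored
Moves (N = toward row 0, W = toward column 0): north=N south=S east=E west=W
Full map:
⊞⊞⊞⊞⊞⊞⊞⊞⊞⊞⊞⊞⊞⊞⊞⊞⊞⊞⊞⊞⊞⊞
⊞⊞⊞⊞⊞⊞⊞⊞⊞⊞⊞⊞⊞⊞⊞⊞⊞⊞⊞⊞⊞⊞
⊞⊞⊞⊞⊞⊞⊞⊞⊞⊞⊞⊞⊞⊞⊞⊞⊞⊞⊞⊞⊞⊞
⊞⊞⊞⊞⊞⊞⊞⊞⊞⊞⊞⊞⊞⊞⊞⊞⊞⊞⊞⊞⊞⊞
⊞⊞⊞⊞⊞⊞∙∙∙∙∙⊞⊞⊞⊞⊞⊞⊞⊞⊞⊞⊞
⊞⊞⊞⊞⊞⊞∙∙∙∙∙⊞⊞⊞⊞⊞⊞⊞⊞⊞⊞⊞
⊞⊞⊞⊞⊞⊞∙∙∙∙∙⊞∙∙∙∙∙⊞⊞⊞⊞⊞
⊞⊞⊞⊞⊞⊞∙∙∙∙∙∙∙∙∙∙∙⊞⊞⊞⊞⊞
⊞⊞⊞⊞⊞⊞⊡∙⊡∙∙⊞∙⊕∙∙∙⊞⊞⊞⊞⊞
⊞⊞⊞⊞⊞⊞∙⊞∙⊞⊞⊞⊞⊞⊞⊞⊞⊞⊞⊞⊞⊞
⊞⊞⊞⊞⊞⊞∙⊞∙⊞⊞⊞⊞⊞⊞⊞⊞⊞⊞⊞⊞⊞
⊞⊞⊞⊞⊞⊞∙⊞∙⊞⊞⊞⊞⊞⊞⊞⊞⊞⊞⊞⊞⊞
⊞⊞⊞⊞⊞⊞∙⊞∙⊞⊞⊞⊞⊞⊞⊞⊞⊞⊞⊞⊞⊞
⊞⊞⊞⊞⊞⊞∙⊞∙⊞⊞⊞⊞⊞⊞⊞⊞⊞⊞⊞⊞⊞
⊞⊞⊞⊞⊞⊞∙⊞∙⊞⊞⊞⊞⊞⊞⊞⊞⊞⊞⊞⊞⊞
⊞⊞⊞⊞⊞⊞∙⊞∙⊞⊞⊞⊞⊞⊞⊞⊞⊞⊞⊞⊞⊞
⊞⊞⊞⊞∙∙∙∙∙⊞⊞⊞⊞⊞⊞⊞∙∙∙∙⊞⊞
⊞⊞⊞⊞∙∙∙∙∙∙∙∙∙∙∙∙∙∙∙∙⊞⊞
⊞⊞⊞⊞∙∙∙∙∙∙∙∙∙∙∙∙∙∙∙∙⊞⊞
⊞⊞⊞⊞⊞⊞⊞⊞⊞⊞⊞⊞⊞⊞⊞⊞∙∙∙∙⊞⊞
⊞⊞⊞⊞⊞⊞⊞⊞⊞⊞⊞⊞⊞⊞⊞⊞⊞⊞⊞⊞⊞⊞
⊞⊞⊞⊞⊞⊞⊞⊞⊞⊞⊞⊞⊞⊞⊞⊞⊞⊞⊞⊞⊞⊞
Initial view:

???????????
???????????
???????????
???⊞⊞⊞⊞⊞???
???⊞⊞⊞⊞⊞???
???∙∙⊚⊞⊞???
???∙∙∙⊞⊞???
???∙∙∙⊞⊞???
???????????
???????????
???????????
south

???????????
???????????
???⊞⊞⊞⊞⊞???
???⊞⊞⊞⊞⊞???
???∙∙∙⊞⊞???
???∙∙⊚⊞⊞???
???∙∙∙⊞⊞???
???⊞⊞⊞⊞⊞???
???????????
???????????
???????????

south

???????????
???⊞⊞⊞⊞⊞???
???⊞⊞⊞⊞⊞???
???∙∙∙⊞⊞???
???∙∙∙⊞⊞???
???∙∙⊚⊞⊞???
???⊞⊞⊞⊞⊞???
???⊞⊞⊞⊞⊞???
???????????
???????????
???????????

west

???????????
????⊞⊞⊞⊞⊞??
????⊞⊞⊞⊞⊞??
???∙∙∙∙⊞⊞??
???∙∙∙∙⊞⊞??
???⊕∙⊚∙⊞⊞??
???⊞⊞⊞⊞⊞⊞??
???⊞⊞⊞⊞⊞⊞??
???????????
???????????
???????????

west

???????????
?????⊞⊞⊞⊞⊞?
?????⊞⊞⊞⊞⊞?
???∙∙∙∙∙⊞⊞?
???∙∙∙∙∙⊞⊞?
???∙⊕⊚∙∙⊞⊞?
???⊞⊞⊞⊞⊞⊞⊞?
???⊞⊞⊞⊞⊞⊞⊞?
???????????
???????????
???????????

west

???????????
??????⊞⊞⊞⊞⊞
??????⊞⊞⊞⊞⊞
???⊞∙∙∙∙∙⊞⊞
???∙∙∙∙∙∙⊞⊞
???⊞∙⊚∙∙∙⊞⊞
???⊞⊞⊞⊞⊞⊞⊞⊞
???⊞⊞⊞⊞⊞⊞⊞⊞
???????????
???????????
???????????

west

???????????
???????⊞⊞⊞⊞
???????⊞⊞⊞⊞
???∙⊞∙∙∙∙∙⊞
???∙∙∙∙∙∙∙⊞
???∙⊞⊚⊕∙∙∙⊞
???⊞⊞⊞⊞⊞⊞⊞⊞
???⊞⊞⊞⊞⊞⊞⊞⊞
???????????
???????????
???????????

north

???????????
???????????
???????⊞⊞⊞⊞
???∙⊞⊞⊞⊞⊞⊞⊞
???∙⊞∙∙∙∙∙⊞
???∙∙⊚∙∙∙∙⊞
???∙⊞∙⊕∙∙∙⊞
???⊞⊞⊞⊞⊞⊞⊞⊞
???⊞⊞⊞⊞⊞⊞⊞⊞
???????????
???????????

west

???????????
???????????
????????⊞⊞⊞
???∙∙⊞⊞⊞⊞⊞⊞
???∙∙⊞∙∙∙∙∙
???∙∙⊚∙∙∙∙∙
???∙∙⊞∙⊕∙∙∙
???⊞⊞⊞⊞⊞⊞⊞⊞
????⊞⊞⊞⊞⊞⊞⊞
???????????
???????????

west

???????????
???????????
?????????⊞⊞
???∙∙∙⊞⊞⊞⊞⊞
???∙∙∙⊞∙∙∙∙
???∙∙⊚∙∙∙∙∙
???⊡∙∙⊞∙⊕∙∙
???∙⊞⊞⊞⊞⊞⊞⊞
?????⊞⊞⊞⊞⊞⊞
???????????
???????????

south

???????????
?????????⊞⊞
???∙∙∙⊞⊞⊞⊞⊞
???∙∙∙⊞∙∙∙∙
???∙∙∙∙∙∙∙∙
???⊡∙⊚⊞∙⊕∙∙
???∙⊞⊞⊞⊞⊞⊞⊞
???∙⊞⊞⊞⊞⊞⊞⊞
???????????
???????????
???????????

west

???????????
??????????⊞
????∙∙∙⊞⊞⊞⊞
???∙∙∙∙⊞∙∙∙
???∙∙∙∙∙∙∙∙
???∙⊡⊚∙⊞∙⊕∙
???⊞∙⊞⊞⊞⊞⊞⊞
???⊞∙⊞⊞⊞⊞⊞⊞
???????????
???????????
???????????

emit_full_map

???????⊞⊞⊞⊞⊞
?∙∙∙⊞⊞⊞⊞⊞⊞⊞⊞
∙∙∙∙⊞∙∙∙∙∙⊞⊞
∙∙∙∙∙∙∙∙∙∙⊞⊞
∙⊡⊚∙⊞∙⊕∙∙∙⊞⊞
⊞∙⊞⊞⊞⊞⊞⊞⊞⊞⊞⊞
⊞∙⊞⊞⊞⊞⊞⊞⊞⊞⊞⊞

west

???????????
???????????
?????∙∙∙⊞⊞⊞
???∙∙∙∙∙⊞∙∙
???∙∙∙∙∙∙∙∙
???⊡∙⊚∙∙⊞∙⊕
???∙⊞∙⊞⊞⊞⊞⊞
???∙⊞∙⊞⊞⊞⊞⊞
???????????
???????????
???????????

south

???????????
?????∙∙∙⊞⊞⊞
???∙∙∙∙∙⊞∙∙
???∙∙∙∙∙∙∙∙
???⊡∙⊡∙∙⊞∙⊕
???∙⊞⊚⊞⊞⊞⊞⊞
???∙⊞∙⊞⊞⊞⊞⊞
???∙⊞∙⊞⊞???
???????????
???????????
???????????

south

?????∙∙∙⊞⊞⊞
???∙∙∙∙∙⊞∙∙
???∙∙∙∙∙∙∙∙
???⊡∙⊡∙∙⊞∙⊕
???∙⊞∙⊞⊞⊞⊞⊞
???∙⊞⊚⊞⊞⊞⊞⊞
???∙⊞∙⊞⊞???
???∙⊞∙⊞⊞???
???????????
???????????
???????????

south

???∙∙∙∙∙⊞∙∙
???∙∙∙∙∙∙∙∙
???⊡∙⊡∙∙⊞∙⊕
???∙⊞∙⊞⊞⊞⊞⊞
???∙⊞∙⊞⊞⊞⊞⊞
???∙⊞⊚⊞⊞???
???∙⊞∙⊞⊞???
???∙⊞∙⊞⊞???
???????????
???????????
???????????

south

???∙∙∙∙∙∙∙∙
???⊡∙⊡∙∙⊞∙⊕
???∙⊞∙⊞⊞⊞⊞⊞
???∙⊞∙⊞⊞⊞⊞⊞
???∙⊞∙⊞⊞???
???∙⊞⊚⊞⊞???
???∙⊞∙⊞⊞???
???∙⊞∙⊞⊞???
???????????
???????????
???????????

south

???⊡∙⊡∙∙⊞∙⊕
???∙⊞∙⊞⊞⊞⊞⊞
???∙⊞∙⊞⊞⊞⊞⊞
???∙⊞∙⊞⊞???
???∙⊞∙⊞⊞???
???∙⊞⊚⊞⊞???
???∙⊞∙⊞⊞???
???∙⊞∙⊞⊞???
???????????
???????????
???????????

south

???∙⊞∙⊞⊞⊞⊞⊞
???∙⊞∙⊞⊞⊞⊞⊞
???∙⊞∙⊞⊞???
???∙⊞∙⊞⊞???
???∙⊞∙⊞⊞???
???∙⊞⊚⊞⊞???
???∙⊞∙⊞⊞???
???∙∙∙⊞⊞???
???????????
???????????
???????????

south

???∙⊞∙⊞⊞⊞⊞⊞
???∙⊞∙⊞⊞???
???∙⊞∙⊞⊞???
???∙⊞∙⊞⊞???
???∙⊞∙⊞⊞???
???∙⊞⊚⊞⊞???
???∙∙∙⊞⊞???
???∙∙∙∙∙???
???????????
???????????
???????????

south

???∙⊞∙⊞⊞???
???∙⊞∙⊞⊞???
???∙⊞∙⊞⊞???
???∙⊞∙⊞⊞???
???∙⊞∙⊞⊞???
???∙∙⊚⊞⊞???
???∙∙∙∙∙???
???∙∙∙∙∙???
???????????
???????????
???????????

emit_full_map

????????⊞⊞⊞⊞⊞
??∙∙∙⊞⊞⊞⊞⊞⊞⊞⊞
∙∙∙∙∙⊞∙∙∙∙∙⊞⊞
∙∙∙∙∙∙∙∙∙∙∙⊞⊞
⊡∙⊡∙∙⊞∙⊕∙∙∙⊞⊞
∙⊞∙⊞⊞⊞⊞⊞⊞⊞⊞⊞⊞
∙⊞∙⊞⊞⊞⊞⊞⊞⊞⊞⊞⊞
∙⊞∙⊞⊞????????
∙⊞∙⊞⊞????????
∙⊞∙⊞⊞????????
∙⊞∙⊞⊞????????
∙⊞∙⊞⊞????????
∙∙⊚⊞⊞????????
∙∙∙∙∙????????
∙∙∙∙∙????????

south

???∙⊞∙⊞⊞???
???∙⊞∙⊞⊞???
???∙⊞∙⊞⊞???
???∙⊞∙⊞⊞???
???∙∙∙⊞⊞???
???∙∙⊚∙∙???
???∙∙∙∙∙???
???⊞⊞⊞⊞⊞???
???????????
???????????
⊞⊞⊞⊞⊞⊞⊞⊞⊞⊞⊞

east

??∙⊞∙⊞⊞????
??∙⊞∙⊞⊞????
??∙⊞∙⊞⊞????
??∙⊞∙⊞⊞⊞???
??∙∙∙⊞⊞⊞???
??∙∙∙⊚∙∙???
??∙∙∙∙∙∙???
??⊞⊞⊞⊞⊞⊞???
???????????
???????????
⊞⊞⊞⊞⊞⊞⊞⊞⊞⊞⊞

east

?∙⊞∙⊞⊞?????
?∙⊞∙⊞⊞?????
?∙⊞∙⊞⊞?????
?∙⊞∙⊞⊞⊞⊞???
?∙∙∙⊞⊞⊞⊞???
?∙∙∙∙⊚∙∙???
?∙∙∙∙∙∙∙???
?⊞⊞⊞⊞⊞⊞⊞???
???????????
???????????
⊞⊞⊞⊞⊞⊞⊞⊞⊞⊞⊞

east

∙⊞∙⊞⊞??????
∙⊞∙⊞⊞??????
∙⊞∙⊞⊞??????
∙⊞∙⊞⊞⊞⊞⊞???
∙∙∙⊞⊞⊞⊞⊞???
∙∙∙∙∙⊚∙∙???
∙∙∙∙∙∙∙∙???
⊞⊞⊞⊞⊞⊞⊞⊞???
???????????
???????????
⊞⊞⊞⊞⊞⊞⊞⊞⊞⊞⊞

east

⊞∙⊞⊞???????
⊞∙⊞⊞???????
⊞∙⊞⊞???????
⊞∙⊞⊞⊞⊞⊞⊞???
∙∙⊞⊞⊞⊞⊞⊞???
∙∙∙∙∙⊚∙∙???
∙∙∙∙∙∙∙∙???
⊞⊞⊞⊞⊞⊞⊞⊞???
???????????
???????????
⊞⊞⊞⊞⊞⊞⊞⊞⊞⊞⊞

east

∙⊞⊞????????
∙⊞⊞????????
∙⊞⊞????????
∙⊞⊞⊞⊞⊞⊞⊞???
∙⊞⊞⊞⊞⊞⊞⊞???
∙∙∙∙∙⊚∙∙???
∙∙∙∙∙∙∙∙???
⊞⊞⊞⊞⊞⊞⊞⊞???
???????????
???????????
⊞⊞⊞⊞⊞⊞⊞⊞⊞⊞⊞

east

⊞⊞?????????
⊞⊞?????????
⊞⊞?????????
⊞⊞⊞⊞⊞⊞⊞⊞???
⊞⊞⊞⊞⊞⊞⊞∙???
∙∙∙∙∙⊚∙∙???
∙∙∙∙∙∙∙∙???
⊞⊞⊞⊞⊞⊞⊞∙???
???????????
???????????
⊞⊞⊞⊞⊞⊞⊞⊞⊞⊞⊞

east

⊞??????????
⊞??????????
⊞??????????
⊞⊞⊞⊞⊞⊞⊞⊞???
⊞⊞⊞⊞⊞⊞∙∙???
∙∙∙∙∙⊚∙∙???
∙∙∙∙∙∙∙∙???
⊞⊞⊞⊞⊞⊞∙∙???
???????????
???????????
⊞⊞⊞⊞⊞⊞⊞⊞⊞⊞⊞

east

???????????
???????????
???????????
⊞⊞⊞⊞⊞⊞⊞⊞???
⊞⊞⊞⊞⊞∙∙∙???
∙∙∙∙∙⊚∙∙???
∙∙∙∙∙∙∙∙???
⊞⊞⊞⊞⊞∙∙∙???
???????????
???????????
⊞⊞⊞⊞⊞⊞⊞⊞⊞⊞⊞

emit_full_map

????????⊞⊞⊞⊞⊞
??∙∙∙⊞⊞⊞⊞⊞⊞⊞⊞
∙∙∙∙∙⊞∙∙∙∙∙⊞⊞
∙∙∙∙∙∙∙∙∙∙∙⊞⊞
⊡∙⊡∙∙⊞∙⊕∙∙∙⊞⊞
∙⊞∙⊞⊞⊞⊞⊞⊞⊞⊞⊞⊞
∙⊞∙⊞⊞⊞⊞⊞⊞⊞⊞⊞⊞
∙⊞∙⊞⊞????????
∙⊞∙⊞⊞????????
∙⊞∙⊞⊞????????
∙⊞∙⊞⊞????????
∙⊞∙⊞⊞⊞⊞⊞⊞⊞⊞⊞⊞
∙∙∙⊞⊞⊞⊞⊞⊞⊞∙∙∙
∙∙∙∙∙∙∙∙∙∙⊚∙∙
∙∙∙∙∙∙∙∙∙∙∙∙∙
⊞⊞⊞⊞⊞⊞⊞⊞⊞⊞∙∙∙

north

???????????
???????????
???????????
???⊞⊞⊞⊞⊞???
⊞⊞⊞⊞⊞⊞⊞⊞???
⊞⊞⊞⊞⊞⊚∙∙???
∙∙∙∙∙∙∙∙???
∙∙∙∙∙∙∙∙???
⊞⊞⊞⊞⊞∙∙∙???
???????????
???????????

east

??????????⊞
??????????⊞
??????????⊞
??⊞⊞⊞⊞⊞⊞??⊞
⊞⊞⊞⊞⊞⊞⊞⊞??⊞
⊞⊞⊞⊞∙⊚∙∙??⊞
∙∙∙∙∙∙∙∙??⊞
∙∙∙∙∙∙∙∙??⊞
⊞⊞⊞⊞∙∙∙???⊞
??????????⊞
??????????⊞

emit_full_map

????????⊞⊞⊞⊞⊞?
??∙∙∙⊞⊞⊞⊞⊞⊞⊞⊞?
∙∙∙∙∙⊞∙∙∙∙∙⊞⊞?
∙∙∙∙∙∙∙∙∙∙∙⊞⊞?
⊡∙⊡∙∙⊞∙⊕∙∙∙⊞⊞?
∙⊞∙⊞⊞⊞⊞⊞⊞⊞⊞⊞⊞?
∙⊞∙⊞⊞⊞⊞⊞⊞⊞⊞⊞⊞?
∙⊞∙⊞⊞?????????
∙⊞∙⊞⊞?????????
∙⊞∙⊞⊞?????????
∙⊞∙⊞⊞???⊞⊞⊞⊞⊞⊞
∙⊞∙⊞⊞⊞⊞⊞⊞⊞⊞⊞⊞⊞
∙∙∙⊞⊞⊞⊞⊞⊞⊞∙⊚∙∙
∙∙∙∙∙∙∙∙∙∙∙∙∙∙
∙∙∙∙∙∙∙∙∙∙∙∙∙∙
⊞⊞⊞⊞⊞⊞⊞⊞⊞⊞∙∙∙?
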